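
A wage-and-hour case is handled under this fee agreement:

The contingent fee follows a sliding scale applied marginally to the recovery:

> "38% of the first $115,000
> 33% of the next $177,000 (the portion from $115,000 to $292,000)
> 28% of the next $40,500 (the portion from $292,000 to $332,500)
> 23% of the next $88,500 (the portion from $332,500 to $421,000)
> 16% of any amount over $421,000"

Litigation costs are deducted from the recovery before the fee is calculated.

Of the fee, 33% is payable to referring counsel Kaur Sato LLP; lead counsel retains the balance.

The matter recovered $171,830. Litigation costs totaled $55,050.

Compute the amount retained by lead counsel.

$29,672.56

Fee base (net of costs): $171,830 − $55,050 = $116,780
First $115,000 at 38% = $43,700.00
Remaining $1,780 at 33% = $587.40
Fee: $43,700.00 + $587.40 = $44,287.40
Referral share: 33% of $44,287.40 = $14,614.84; lead counsel retains $44,287.40 − $14,614.84 = $29,672.56.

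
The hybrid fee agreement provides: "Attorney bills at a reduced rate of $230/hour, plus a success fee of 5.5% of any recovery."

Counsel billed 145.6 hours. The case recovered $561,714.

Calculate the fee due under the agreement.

$64,382.27

Hourly: 145.6 × $230 = $33,488.00
Success fee: 5.5% of $561,714 = $30,894.27
Total: $33,488.00 + $30,894.27 = $64,382.27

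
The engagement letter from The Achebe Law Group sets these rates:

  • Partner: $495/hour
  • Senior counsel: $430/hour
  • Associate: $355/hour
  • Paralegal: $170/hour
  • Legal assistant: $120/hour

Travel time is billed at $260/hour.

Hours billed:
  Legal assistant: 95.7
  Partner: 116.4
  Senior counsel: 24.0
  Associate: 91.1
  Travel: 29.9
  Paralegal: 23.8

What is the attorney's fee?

$123,582.50

Partner: 116.4 × $495 = $57,618.00
Senior counsel: 24.0 × $430 = $10,320.00
Associate: 91.1 × $355 = $32,340.50
Paralegal: 23.8 × $170 = $4,046.00
Legal assistant: 95.7 × $120 = $11,484.00
Subtotal: $57,618.00 + $10,320.00 + $32,340.50 + $4,046.00 + $11,484.00 = $115,808.50
Travel: 29.9 × $260 = $7,774.00
Total: $115,808.50 + $7,774.00 = $123,582.50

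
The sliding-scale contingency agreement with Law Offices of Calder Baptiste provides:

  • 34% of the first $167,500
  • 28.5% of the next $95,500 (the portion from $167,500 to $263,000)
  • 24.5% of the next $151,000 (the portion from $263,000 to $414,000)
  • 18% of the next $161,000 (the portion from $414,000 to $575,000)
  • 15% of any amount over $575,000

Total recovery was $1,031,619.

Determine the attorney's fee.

$218,635.35

First $167,500 at 34% = $56,950.00
Next $95,500 at 28.5% = $27,217.50
Next $151,000 at 24.5% = $36,995.00
Next $161,000 at 18% = $28,980.00
Remaining $456,619 at 15% = $68,492.85
Fee: $56,950.00 + $27,217.50 + $36,995.00 + $28,980.00 + $68,492.85 = $218,635.35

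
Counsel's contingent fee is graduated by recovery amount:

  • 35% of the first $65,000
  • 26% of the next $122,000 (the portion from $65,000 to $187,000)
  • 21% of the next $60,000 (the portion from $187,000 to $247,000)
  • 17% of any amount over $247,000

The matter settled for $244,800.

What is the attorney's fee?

$66,608.00

First $65,000 at 35% = $22,750.00
Next $122,000 at 26% = $31,720.00
Remaining $57,800 at 21% = $12,138.00
Fee: $22,750.00 + $31,720.00 + $12,138.00 = $66,608.00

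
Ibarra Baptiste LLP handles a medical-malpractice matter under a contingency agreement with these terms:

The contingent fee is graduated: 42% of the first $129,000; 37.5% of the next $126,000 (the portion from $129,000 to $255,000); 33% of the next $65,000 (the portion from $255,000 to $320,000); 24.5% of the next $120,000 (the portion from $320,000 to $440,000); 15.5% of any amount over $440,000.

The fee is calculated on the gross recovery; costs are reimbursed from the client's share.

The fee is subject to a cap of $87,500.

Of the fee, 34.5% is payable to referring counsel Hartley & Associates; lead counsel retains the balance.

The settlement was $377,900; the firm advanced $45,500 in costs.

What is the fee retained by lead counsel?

Fee base is the gross recovery, $377,900; costs are reimbursed separately.
First $129,000 at 42% = $54,180.00
Next $126,000 at 37.5% = $47,250.00
Next $65,000 at 33% = $21,450.00
Remaining $57,900 at 24.5% = $14,185.50
Fee: $54,180.00 + $47,250.00 + $21,450.00 + $14,185.50 = $137,065.50
$137,065.50 exceeds the $87,500 cap, so the fee is capped at $87,500.00.
Referral share: 34.5% of $87,500.00 = $30,187.50; lead counsel retains $87,500.00 − $30,187.50 = $57,312.50.

$57,312.50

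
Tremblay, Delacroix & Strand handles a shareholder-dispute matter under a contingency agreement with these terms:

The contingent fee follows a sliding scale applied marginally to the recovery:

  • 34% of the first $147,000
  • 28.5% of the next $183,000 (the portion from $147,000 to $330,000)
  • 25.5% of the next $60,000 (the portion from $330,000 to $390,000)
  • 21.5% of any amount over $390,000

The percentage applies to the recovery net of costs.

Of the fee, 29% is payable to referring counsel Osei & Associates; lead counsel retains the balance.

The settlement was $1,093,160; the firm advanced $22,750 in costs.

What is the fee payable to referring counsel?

$76,479.71

Fee base (net of costs): $1,093,160 − $22,750 = $1,070,410
First $147,000 at 34% = $49,980.00
Next $183,000 at 28.5% = $52,155.00
Next $60,000 at 25.5% = $15,300.00
Remaining $680,410 at 21.5% = $146,288.15
Fee: $49,980.00 + $52,155.00 + $15,300.00 + $146,288.15 = $263,723.15
Referral share: 29% of $263,723.15 = $76,479.71; lead counsel retains $263,723.15 − $76,479.71 = $187,243.44.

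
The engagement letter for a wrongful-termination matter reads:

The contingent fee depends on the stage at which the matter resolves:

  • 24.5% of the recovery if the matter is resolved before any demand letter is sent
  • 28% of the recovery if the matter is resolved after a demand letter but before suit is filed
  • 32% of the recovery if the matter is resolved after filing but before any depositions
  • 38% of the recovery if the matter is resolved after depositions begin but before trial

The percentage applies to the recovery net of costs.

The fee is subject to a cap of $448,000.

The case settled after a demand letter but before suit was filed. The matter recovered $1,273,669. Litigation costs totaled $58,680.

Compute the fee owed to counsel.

$340,196.92

Fee base (net of costs): $1,273,669 − $58,680 = $1,214,989
The matter settled after a demand letter but before suit was filed, so the 28% rate applies.
$1,214,989 × 28% = $340,196.92
$340,196.92 is under the $448,000 cap.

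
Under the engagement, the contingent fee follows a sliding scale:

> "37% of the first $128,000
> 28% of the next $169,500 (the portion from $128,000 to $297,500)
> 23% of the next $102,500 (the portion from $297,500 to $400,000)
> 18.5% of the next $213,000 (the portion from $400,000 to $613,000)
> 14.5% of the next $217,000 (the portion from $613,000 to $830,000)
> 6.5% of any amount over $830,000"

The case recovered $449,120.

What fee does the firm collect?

First $128,000 at 37% = $47,360.00
Next $169,500 at 28% = $47,460.00
Next $102,500 at 23% = $23,575.00
Remaining $49,120 at 18.5% = $9,087.20
Fee: $47,360.00 + $47,460.00 + $23,575.00 + $9,087.20 = $127,482.20

$127,482.20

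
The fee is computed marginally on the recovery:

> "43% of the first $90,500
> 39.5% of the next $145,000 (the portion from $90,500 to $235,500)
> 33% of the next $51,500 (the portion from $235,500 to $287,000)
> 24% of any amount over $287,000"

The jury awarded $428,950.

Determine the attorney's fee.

$147,253.00

First $90,500 at 43% = $38,915.00
Next $145,000 at 39.5% = $57,275.00
Next $51,500 at 33% = $16,995.00
Remaining $141,950 at 24% = $34,068.00
Fee: $38,915.00 + $57,275.00 + $16,995.00 + $34,068.00 = $147,253.00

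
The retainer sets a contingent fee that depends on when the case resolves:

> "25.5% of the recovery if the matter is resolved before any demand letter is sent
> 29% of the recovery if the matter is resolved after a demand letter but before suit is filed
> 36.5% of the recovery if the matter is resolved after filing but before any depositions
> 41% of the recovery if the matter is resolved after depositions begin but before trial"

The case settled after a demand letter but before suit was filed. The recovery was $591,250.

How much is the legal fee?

$171,462.50

The matter settled after a demand letter but before suit was filed, so the 29% rate applies.
$591,250 × 29% = $171,462.50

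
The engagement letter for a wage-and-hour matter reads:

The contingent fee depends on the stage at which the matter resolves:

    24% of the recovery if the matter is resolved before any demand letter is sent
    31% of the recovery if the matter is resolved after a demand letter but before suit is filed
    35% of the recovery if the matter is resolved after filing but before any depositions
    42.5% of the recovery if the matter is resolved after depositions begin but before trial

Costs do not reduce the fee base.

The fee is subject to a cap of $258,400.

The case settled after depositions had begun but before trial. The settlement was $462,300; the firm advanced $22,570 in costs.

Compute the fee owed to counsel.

$196,477.50

Fee base is the gross recovery, $462,300; costs are reimbursed separately.
The matter settled after depositions had begun but before trial, so the 42.5% rate applies.
$462,300 × 42.5% = $196,477.50
$196,477.50 is under the $258,400 cap.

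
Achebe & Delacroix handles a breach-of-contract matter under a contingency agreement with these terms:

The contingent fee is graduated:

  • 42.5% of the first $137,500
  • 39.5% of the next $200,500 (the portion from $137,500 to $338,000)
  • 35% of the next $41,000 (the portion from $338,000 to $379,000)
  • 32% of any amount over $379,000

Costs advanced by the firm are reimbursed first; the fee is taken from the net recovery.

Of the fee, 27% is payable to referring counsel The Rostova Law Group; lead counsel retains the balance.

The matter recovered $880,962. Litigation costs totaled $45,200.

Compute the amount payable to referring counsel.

Fee base (net of costs): $880,962 − $45,200 = $835,762
First $137,500 at 42.5% = $58,437.50
Next $200,500 at 39.5% = $79,197.50
Next $41,000 at 35% = $14,350.00
Remaining $456,762 at 32% = $146,163.84
Fee: $58,437.50 + $79,197.50 + $14,350.00 + $146,163.84 = $298,148.84
Referral share: 27% of $298,148.84 = $80,500.19; lead counsel retains $298,148.84 − $80,500.19 = $217,648.65.

$80,500.19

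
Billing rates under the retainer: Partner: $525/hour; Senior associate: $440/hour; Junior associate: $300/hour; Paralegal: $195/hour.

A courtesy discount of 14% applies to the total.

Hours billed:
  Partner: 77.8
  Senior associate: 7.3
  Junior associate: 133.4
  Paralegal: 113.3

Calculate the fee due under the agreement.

$91,306.63

Partner: 77.8 × $525 = $40,845.00
Senior associate: 7.3 × $440 = $3,212.00
Junior associate: 133.4 × $300 = $40,020.00
Paralegal: 113.3 × $195 = $22,093.50
Subtotal: $106,170.50
Less 14% discount: −$14,863.87
Total: $106,170.50 − $14,863.87 = $91,306.63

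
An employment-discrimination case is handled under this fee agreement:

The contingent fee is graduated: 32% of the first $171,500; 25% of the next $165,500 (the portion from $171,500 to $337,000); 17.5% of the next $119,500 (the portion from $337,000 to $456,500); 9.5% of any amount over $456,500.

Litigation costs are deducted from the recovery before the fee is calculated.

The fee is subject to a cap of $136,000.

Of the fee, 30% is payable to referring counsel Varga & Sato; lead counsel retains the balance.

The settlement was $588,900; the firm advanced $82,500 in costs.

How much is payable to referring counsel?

Fee base (net of costs): $588,900 − $82,500 = $506,400
First $171,500 at 32% = $54,880.00
Next $165,500 at 25% = $41,375.00
Next $119,500 at 17.5% = $20,912.50
Remaining $49,900 at 9.5% = $4,740.50
Fee: $54,880.00 + $41,375.00 + $20,912.50 + $4,740.50 = $121,908.00
$121,908.00 is under the $136,000 cap.
Referral share: 30% of $121,908.00 = $36,572.40; lead counsel retains $121,908.00 − $36,572.40 = $85,335.60.

$36,572.40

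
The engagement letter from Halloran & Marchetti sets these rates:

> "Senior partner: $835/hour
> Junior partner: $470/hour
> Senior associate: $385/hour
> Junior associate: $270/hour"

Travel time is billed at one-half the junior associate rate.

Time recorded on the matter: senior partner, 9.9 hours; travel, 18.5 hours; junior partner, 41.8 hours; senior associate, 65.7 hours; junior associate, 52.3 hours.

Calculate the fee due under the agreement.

$69,825.50

Senior partner: 9.9 × $835 = $8,266.50
Junior partner: 41.8 × $470 = $19,646.00
Senior associate: 65.7 × $385 = $25,294.50
Junior associate: 52.3 × $270 = $14,121.00
Subtotal: $8,266.50 + $19,646.00 + $25,294.50 + $14,121.00 = $67,328.00
Travel: 18.5 × ($270 ÷ 2) = 18.5 × $135.00 = $2,497.50
Total: $67,328.00 + $2,497.50 = $69,825.50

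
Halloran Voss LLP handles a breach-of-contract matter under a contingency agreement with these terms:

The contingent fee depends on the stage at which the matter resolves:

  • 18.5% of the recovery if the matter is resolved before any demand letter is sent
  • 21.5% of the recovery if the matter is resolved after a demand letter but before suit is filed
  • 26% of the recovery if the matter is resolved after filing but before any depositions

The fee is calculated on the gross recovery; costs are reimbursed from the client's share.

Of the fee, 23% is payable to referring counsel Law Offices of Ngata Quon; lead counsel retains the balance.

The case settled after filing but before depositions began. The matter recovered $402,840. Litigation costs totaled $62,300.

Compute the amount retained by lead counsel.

Fee base is the gross recovery, $402,840; costs are reimbursed separately.
The matter settled after filing but before depositions began, so the 26% rate applies.
$402,840 × 26% = $104,738.40
Referral share: 23% of $104,738.40 = $24,089.83; lead counsel retains $104,738.40 − $24,089.83 = $80,648.57.

$80,648.57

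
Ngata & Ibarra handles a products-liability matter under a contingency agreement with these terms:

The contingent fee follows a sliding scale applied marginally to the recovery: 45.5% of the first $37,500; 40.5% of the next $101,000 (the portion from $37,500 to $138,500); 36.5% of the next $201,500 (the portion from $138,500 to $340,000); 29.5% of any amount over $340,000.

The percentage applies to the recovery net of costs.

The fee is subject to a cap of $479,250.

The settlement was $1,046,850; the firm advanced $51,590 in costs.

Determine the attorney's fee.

$324,816.70

Fee base (net of costs): $1,046,850 − $51,590 = $995,260
First $37,500 at 45.5% = $17,062.50
Next $101,000 at 40.5% = $40,905.00
Next $201,500 at 36.5% = $73,547.50
Remaining $655,260 at 29.5% = $193,301.70
Fee: $17,062.50 + $40,905.00 + $73,547.50 + $193,301.70 = $324,816.70
$324,816.70 is under the $479,250 cap.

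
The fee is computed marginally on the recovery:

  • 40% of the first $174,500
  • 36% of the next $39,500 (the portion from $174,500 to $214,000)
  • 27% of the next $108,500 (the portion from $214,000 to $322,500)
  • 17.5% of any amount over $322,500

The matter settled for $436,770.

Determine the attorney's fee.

First $174,500 at 40% = $69,800.00
Next $39,500 at 36% = $14,220.00
Next $108,500 at 27% = $29,295.00
Remaining $114,270 at 17.5% = $19,997.25
Fee: $69,800.00 + $14,220.00 + $29,295.00 + $19,997.25 = $133,312.25

$133,312.25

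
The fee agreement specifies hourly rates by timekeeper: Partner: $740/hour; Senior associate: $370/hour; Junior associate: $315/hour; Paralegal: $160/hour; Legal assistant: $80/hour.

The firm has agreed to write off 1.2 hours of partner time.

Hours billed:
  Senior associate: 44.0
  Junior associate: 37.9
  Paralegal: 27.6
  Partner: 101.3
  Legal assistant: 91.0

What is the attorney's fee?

Partner: 101.3 × $740 = $74,962.00
Senior associate: 44.0 × $370 = $16,280.00
Junior associate: 37.9 × $315 = $11,938.50
Paralegal: 27.6 × $160 = $4,416.00
Legal assistant: 91.0 × $80 = $7,280.00
Subtotal: $114,876.50
Write-off: 1.2 × $740 = $888.00
Total: $114,876.50 − $888.00 = $113,988.50

$113,988.50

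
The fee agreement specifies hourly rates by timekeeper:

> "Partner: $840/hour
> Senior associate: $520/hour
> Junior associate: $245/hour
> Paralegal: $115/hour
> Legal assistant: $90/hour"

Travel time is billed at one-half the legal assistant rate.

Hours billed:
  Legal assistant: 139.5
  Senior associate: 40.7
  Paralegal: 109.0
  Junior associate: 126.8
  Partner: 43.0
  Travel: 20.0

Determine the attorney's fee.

$114,340.00

Partner: 43.0 × $840 = $36,120.00
Senior associate: 40.7 × $520 = $21,164.00
Junior associate: 126.8 × $245 = $31,066.00
Paralegal: 109.0 × $115 = $12,535.00
Legal assistant: 139.5 × $90 = $12,555.00
Subtotal: $36,120.00 + $21,164.00 + $31,066.00 + $12,535.00 + $12,555.00 = $113,440.00
Travel: 20.0 × ($90 ÷ 2) = 20.0 × $45.00 = $900.00
Total: $113,440.00 + $900.00 = $114,340.00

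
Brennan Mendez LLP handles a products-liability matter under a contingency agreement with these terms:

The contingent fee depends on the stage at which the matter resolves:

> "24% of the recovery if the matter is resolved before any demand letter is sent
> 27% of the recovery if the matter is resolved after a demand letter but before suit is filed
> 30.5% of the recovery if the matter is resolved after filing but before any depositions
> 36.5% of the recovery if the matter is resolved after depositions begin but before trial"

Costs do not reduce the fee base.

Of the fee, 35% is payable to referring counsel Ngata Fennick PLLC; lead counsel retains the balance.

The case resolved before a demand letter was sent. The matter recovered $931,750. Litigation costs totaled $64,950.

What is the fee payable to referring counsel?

$78,267.00

Fee base is the gross recovery, $931,750; costs are reimbursed separately.
The matter resolved before a demand letter was sent, so the 24% rate applies.
$931,750 × 24% = $223,620.00
Referral share: 35% of $223,620.00 = $78,267.00; lead counsel retains $223,620.00 − $78,267.00 = $145,353.00.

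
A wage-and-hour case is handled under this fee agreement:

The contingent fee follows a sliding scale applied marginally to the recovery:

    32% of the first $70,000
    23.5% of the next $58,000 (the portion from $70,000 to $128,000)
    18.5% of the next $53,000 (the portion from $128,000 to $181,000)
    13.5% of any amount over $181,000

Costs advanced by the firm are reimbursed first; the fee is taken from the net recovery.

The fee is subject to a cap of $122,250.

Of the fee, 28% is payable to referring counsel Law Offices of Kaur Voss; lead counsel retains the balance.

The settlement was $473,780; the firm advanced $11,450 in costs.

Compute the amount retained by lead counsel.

Fee base (net of costs): $473,780 − $11,450 = $462,330
First $70,000 at 32% = $22,400.00
Next $58,000 at 23.5% = $13,630.00
Next $53,000 at 18.5% = $9,805.00
Remaining $281,330 at 13.5% = $37,979.55
Fee: $22,400.00 + $13,630.00 + $9,805.00 + $37,979.55 = $83,814.55
$83,814.55 is under the $122,250 cap.
Referral share: 28% of $83,814.55 = $23,468.07; lead counsel retains $83,814.55 − $23,468.07 = $60,346.48.

$60,346.48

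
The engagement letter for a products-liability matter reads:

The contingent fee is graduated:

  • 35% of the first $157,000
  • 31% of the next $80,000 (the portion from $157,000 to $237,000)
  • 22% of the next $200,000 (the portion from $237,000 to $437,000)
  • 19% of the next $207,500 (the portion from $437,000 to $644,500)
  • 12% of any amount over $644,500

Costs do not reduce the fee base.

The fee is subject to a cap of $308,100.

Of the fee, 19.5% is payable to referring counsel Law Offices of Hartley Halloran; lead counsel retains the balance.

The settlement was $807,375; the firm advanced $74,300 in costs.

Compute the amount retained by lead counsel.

$147,089.60

Fee base is the gross recovery, $807,375; costs are reimbursed separately.
First $157,000 at 35% = $54,950.00
Next $80,000 at 31% = $24,800.00
Next $200,000 at 22% = $44,000.00
Next $207,500 at 19% = $39,425.00
Remaining $162,875 at 12% = $19,545.00
Fee: $54,950.00 + $24,800.00 + $44,000.00 + $39,425.00 + $19,545.00 = $182,720.00
$182,720.00 is under the $308,100 cap.
Referral share: 19.5% of $182,720.00 = $35,630.40; lead counsel retains $182,720.00 − $35,630.40 = $147,089.60.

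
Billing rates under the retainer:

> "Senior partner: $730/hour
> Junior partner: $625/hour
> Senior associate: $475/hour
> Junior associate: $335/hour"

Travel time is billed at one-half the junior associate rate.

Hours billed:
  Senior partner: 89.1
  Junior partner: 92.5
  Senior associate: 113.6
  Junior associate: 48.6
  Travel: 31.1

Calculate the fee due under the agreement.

$198,305.75

Senior partner: 89.1 × $730 = $65,043.00
Junior partner: 92.5 × $625 = $57,812.50
Senior associate: 113.6 × $475 = $53,960.00
Junior associate: 48.6 × $335 = $16,281.00
Subtotal: $65,043.00 + $57,812.50 + $53,960.00 + $16,281.00 = $193,096.50
Travel: 31.1 × ($335 ÷ 2) = 31.1 × $167.50 = $5,209.25
Total: $193,096.50 + $5,209.25 = $198,305.75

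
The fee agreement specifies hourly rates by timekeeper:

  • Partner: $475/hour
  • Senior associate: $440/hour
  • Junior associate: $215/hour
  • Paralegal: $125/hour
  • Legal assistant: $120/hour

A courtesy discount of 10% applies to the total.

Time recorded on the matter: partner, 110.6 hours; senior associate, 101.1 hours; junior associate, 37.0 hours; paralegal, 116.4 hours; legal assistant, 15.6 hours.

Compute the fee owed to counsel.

$109,256.40

Partner: 110.6 × $475 = $52,535.00
Senior associate: 101.1 × $440 = $44,484.00
Junior associate: 37.0 × $215 = $7,955.00
Paralegal: 116.4 × $125 = $14,550.00
Legal assistant: 15.6 × $120 = $1,872.00
Subtotal: $121,396.00
Less 10% discount: −$12,139.60
Total: $121,396.00 − $12,139.60 = $109,256.40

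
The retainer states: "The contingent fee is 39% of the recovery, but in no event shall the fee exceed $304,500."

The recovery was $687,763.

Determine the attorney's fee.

$268,227.57

39% of $687,763 = $268,227.57
That is under the $304,500 cap.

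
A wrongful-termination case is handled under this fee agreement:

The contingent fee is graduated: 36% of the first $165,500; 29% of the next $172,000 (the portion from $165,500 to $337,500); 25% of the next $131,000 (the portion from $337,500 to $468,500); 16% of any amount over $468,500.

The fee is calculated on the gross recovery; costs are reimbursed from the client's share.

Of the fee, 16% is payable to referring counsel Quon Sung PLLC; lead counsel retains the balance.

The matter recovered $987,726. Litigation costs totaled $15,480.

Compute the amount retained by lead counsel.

$189,240.37

Fee base is the gross recovery, $987,726; costs are reimbursed separately.
First $165,500 at 36% = $59,580.00
Next $172,000 at 29% = $49,880.00
Next $131,000 at 25% = $32,750.00
Remaining $519,226 at 16% = $83,076.16
Fee: $59,580.00 + $49,880.00 + $32,750.00 + $83,076.16 = $225,286.16
Referral share: 16% of $225,286.16 = $36,045.79; lead counsel retains $225,286.16 − $36,045.79 = $189,240.37.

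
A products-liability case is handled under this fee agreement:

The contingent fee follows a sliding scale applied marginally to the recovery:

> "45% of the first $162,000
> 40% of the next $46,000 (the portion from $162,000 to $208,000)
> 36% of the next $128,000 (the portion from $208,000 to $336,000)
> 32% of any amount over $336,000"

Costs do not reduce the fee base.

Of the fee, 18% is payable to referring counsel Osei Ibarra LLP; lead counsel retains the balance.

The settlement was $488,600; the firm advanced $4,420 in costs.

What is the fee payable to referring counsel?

Fee base is the gross recovery, $488,600; costs are reimbursed separately.
First $162,000 at 45% = $72,900.00
Next $46,000 at 40% = $18,400.00
Next $128,000 at 36% = $46,080.00
Remaining $152,600 at 32% = $48,832.00
Fee: $72,900.00 + $18,400.00 + $46,080.00 + $48,832.00 = $186,212.00
Referral share: 18% of $186,212.00 = $33,518.16; lead counsel retains $186,212.00 − $33,518.16 = $152,693.84.

$33,518.16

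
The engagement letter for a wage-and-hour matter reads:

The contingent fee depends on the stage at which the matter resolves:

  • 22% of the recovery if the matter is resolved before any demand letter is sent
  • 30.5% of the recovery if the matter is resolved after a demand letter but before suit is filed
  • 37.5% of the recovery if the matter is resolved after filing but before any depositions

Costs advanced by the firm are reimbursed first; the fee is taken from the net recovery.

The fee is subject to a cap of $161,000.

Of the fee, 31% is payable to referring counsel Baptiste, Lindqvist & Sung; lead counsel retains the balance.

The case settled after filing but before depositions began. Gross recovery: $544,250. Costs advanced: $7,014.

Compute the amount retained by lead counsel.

Fee base (net of costs): $544,250 − $7,014 = $537,236
The matter settled after filing but before depositions began, so the 37.5% rate applies.
$537,236 × 37.5% = $201,463.50
$201,463.50 exceeds the $161,000 cap, so the fee is capped at $161,000.00.
Referral share: 31% of $161,000.00 = $49,910.00; lead counsel retains $161,000.00 − $49,910.00 = $111,090.00.

$111,090.00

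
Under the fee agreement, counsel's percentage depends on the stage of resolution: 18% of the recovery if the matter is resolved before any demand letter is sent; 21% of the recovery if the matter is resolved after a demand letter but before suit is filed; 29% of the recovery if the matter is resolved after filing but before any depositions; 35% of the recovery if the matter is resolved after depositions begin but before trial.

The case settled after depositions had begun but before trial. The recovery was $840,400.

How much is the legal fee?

The matter settled after depositions had begun but before trial, so the 35% rate applies.
$840,400 × 35% = $294,140.00

$294,140.00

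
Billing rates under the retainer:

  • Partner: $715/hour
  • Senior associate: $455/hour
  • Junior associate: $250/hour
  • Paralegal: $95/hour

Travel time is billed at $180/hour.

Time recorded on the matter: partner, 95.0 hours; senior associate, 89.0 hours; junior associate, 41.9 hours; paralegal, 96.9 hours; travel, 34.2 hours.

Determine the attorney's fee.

$134,256.50

Partner: 95.0 × $715 = $67,925.00
Senior associate: 89.0 × $455 = $40,495.00
Junior associate: 41.9 × $250 = $10,475.00
Paralegal: 96.9 × $95 = $9,205.50
Subtotal: $67,925.00 + $40,495.00 + $10,475.00 + $9,205.50 = $128,100.50
Travel: 34.2 × $180 = $6,156.00
Total: $128,100.50 + $6,156.00 = $134,256.50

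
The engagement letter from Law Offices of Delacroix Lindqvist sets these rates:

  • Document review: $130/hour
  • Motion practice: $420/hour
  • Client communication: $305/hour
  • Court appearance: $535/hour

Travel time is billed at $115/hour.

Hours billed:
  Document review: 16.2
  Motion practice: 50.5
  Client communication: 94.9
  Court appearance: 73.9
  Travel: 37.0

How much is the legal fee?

Document review: 16.2 × $130 = $2,106.00
Motion practice: 50.5 × $420 = $21,210.00
Client communication: 94.9 × $305 = $28,944.50
Court appearance: 73.9 × $535 = $39,536.50
Subtotal: $2,106.00 + $21,210.00 + $28,944.50 + $39,536.50 = $91,797.00
Travel: 37.0 × $115 = $4,255.00
Total: $91,797.00 + $4,255.00 = $96,052.00

$96,052.00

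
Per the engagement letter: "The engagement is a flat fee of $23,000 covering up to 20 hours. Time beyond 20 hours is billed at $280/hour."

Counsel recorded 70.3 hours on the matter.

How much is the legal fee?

Flat fee: $23,000.00
Excess hours: 70.3 − 20 = 50.3
Overrun: 50.3 × $280 = $14,084.00
Total: $23,000.00 + $14,084.00 = $37,084.00

$37,084.00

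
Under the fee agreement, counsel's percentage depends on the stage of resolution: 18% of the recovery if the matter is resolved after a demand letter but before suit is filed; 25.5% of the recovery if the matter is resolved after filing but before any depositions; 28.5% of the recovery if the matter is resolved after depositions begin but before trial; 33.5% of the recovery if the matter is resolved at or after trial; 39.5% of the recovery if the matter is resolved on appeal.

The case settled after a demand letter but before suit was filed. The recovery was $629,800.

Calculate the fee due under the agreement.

$113,364.00

The matter settled after a demand letter but before suit was filed, so the 18% rate applies.
$629,800 × 18% = $113,364.00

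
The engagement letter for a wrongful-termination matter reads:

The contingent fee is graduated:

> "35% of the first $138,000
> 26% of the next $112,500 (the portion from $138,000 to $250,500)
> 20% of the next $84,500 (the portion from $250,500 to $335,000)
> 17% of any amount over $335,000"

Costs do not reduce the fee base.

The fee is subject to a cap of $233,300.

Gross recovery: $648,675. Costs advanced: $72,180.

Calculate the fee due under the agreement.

$147,774.75

Fee base is the gross recovery, $648,675; costs are reimbursed separately.
First $138,000 at 35% = $48,300.00
Next $112,500 at 26% = $29,250.00
Next $84,500 at 20% = $16,900.00
Remaining $313,675 at 17% = $53,324.75
Fee: $48,300.00 + $29,250.00 + $16,900.00 + $53,324.75 = $147,774.75
$147,774.75 is under the $233,300 cap.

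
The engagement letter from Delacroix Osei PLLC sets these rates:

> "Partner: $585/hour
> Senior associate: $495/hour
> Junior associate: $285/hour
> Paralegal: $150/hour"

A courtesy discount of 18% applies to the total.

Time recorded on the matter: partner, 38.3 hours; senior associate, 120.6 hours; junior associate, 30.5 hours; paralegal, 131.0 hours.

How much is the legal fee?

$90,564.90

Partner: 38.3 × $585 = $22,405.50
Senior associate: 120.6 × $495 = $59,697.00
Junior associate: 30.5 × $285 = $8,692.50
Paralegal: 131.0 × $150 = $19,650.00
Subtotal: $110,445.00
Less 18% discount: −$19,880.10
Total: $110,445.00 − $19,880.10 = $90,564.90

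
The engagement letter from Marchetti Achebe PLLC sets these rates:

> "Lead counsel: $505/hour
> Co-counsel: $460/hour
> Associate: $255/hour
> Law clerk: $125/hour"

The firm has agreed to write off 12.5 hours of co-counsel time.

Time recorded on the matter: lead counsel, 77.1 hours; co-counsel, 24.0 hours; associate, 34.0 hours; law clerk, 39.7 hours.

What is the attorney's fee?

Lead counsel: 77.1 × $505 = $38,935.50
Co-counsel: 24.0 × $460 = $11,040.00
Associate: 34.0 × $255 = $8,670.00
Law clerk: 39.7 × $125 = $4,962.50
Subtotal: $63,608.00
Write-off: 12.5 × $460 = $5,750.00
Total: $63,608.00 − $5,750.00 = $57,858.00

$57,858.00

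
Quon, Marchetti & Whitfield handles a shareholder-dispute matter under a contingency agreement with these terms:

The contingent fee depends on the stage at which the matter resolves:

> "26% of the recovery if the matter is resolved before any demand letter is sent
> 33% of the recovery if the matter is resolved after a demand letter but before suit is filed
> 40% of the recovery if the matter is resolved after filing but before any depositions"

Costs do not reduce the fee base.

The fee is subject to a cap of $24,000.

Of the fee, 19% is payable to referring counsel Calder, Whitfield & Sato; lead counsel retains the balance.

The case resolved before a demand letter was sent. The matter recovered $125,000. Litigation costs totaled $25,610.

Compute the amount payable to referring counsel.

$4,560.00

Fee base is the gross recovery, $125,000; costs are reimbursed separately.
The matter resolved before a demand letter was sent, so the 26% rate applies.
$125,000 × 26% = $32,500.00
$32,500.00 exceeds the $24,000 cap, so the fee is capped at $24,000.00.
Referral share: 19% of $24,000.00 = $4,560.00; lead counsel retains $24,000.00 − $4,560.00 = $19,440.00.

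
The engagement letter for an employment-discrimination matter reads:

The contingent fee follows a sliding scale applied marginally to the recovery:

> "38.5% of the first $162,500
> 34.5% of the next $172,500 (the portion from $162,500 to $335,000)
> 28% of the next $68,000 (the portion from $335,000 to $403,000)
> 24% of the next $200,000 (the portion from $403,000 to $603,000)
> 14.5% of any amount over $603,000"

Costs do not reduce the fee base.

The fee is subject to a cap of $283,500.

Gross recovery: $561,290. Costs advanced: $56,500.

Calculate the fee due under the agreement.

$179,104.60

Fee base is the gross recovery, $561,290; costs are reimbursed separately.
First $162,500 at 38.5% = $62,562.50
Next $172,500 at 34.5% = $59,512.50
Next $68,000 at 28% = $19,040.00
Remaining $158,290 at 24% = $37,989.60
Fee: $62,562.50 + $59,512.50 + $19,040.00 + $37,989.60 = $179,104.60
$179,104.60 is under the $283,500 cap.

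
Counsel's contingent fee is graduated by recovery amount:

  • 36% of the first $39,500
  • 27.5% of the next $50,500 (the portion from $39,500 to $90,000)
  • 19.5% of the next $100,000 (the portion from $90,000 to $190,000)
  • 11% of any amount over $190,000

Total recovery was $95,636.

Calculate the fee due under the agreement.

First $39,500 at 36% = $14,220.00
Next $50,500 at 27.5% = $13,887.50
Remaining $5,636 at 19.5% = $1,099.02
Fee: $14,220.00 + $13,887.50 + $1,099.02 = $29,206.52

$29,206.52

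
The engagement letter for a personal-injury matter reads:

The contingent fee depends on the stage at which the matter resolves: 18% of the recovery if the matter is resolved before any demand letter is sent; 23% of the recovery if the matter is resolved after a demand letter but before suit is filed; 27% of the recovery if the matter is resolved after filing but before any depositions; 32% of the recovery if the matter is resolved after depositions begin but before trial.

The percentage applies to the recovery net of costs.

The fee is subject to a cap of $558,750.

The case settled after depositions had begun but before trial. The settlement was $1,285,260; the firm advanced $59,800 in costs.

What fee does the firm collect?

$392,147.20

Fee base (net of costs): $1,285,260 − $59,800 = $1,225,460
The matter settled after depositions had begun but before trial, so the 32% rate applies.
$1,225,460 × 32% = $392,147.20
$392,147.20 is under the $558,750 cap.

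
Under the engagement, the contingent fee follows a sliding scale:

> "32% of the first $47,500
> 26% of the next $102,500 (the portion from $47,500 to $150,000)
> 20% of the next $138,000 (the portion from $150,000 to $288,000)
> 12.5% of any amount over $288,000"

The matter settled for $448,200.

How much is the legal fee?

First $47,500 at 32% = $15,200.00
Next $102,500 at 26% = $26,650.00
Next $138,000 at 20% = $27,600.00
Remaining $160,200 at 12.5% = $20,025.00
Fee: $15,200.00 + $26,650.00 + $27,600.00 + $20,025.00 = $89,475.00

$89,475.00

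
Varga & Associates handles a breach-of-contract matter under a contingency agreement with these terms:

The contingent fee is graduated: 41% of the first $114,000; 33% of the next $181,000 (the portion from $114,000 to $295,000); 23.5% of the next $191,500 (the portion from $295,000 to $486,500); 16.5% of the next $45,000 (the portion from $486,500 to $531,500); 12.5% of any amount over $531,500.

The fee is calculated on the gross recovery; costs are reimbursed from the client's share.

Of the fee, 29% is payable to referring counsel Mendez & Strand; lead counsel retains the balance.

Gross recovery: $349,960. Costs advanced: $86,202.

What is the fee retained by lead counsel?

Fee base is the gross recovery, $349,960; costs are reimbursed separately.
First $114,000 at 41% = $46,740.00
Next $181,000 at 33% = $59,730.00
Remaining $54,960 at 23.5% = $12,915.60
Fee: $46,740.00 + $59,730.00 + $12,915.60 = $119,385.60
Referral share: 29% of $119,385.60 = $34,621.82; lead counsel retains $119,385.60 − $34,621.82 = $84,763.78.

$84,763.78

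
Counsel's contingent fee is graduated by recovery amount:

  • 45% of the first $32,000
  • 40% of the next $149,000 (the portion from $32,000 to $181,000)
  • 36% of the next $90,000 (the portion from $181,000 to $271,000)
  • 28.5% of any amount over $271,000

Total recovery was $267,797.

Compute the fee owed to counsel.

First $32,000 at 45% = $14,400.00
Next $149,000 at 40% = $59,600.00
Remaining $86,797 at 36% = $31,246.92
Fee: $14,400.00 + $59,600.00 + $31,246.92 = $105,246.92

$105,246.92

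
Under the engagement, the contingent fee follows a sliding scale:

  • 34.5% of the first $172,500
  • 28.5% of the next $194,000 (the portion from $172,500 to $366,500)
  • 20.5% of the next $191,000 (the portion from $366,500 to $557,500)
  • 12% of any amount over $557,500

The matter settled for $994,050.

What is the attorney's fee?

First $172,500 at 34.5% = $59,512.50
Next $194,000 at 28.5% = $55,290.00
Next $191,000 at 20.5% = $39,155.00
Remaining $436,550 at 12% = $52,386.00
Fee: $59,512.50 + $55,290.00 + $39,155.00 + $52,386.00 = $206,343.50

$206,343.50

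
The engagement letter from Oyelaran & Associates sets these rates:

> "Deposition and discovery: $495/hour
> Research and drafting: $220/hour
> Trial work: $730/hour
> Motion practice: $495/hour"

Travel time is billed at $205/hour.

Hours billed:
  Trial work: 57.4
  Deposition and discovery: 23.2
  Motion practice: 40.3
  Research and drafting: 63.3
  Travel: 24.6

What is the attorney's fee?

$92,303.50

Deposition and discovery: 23.2 × $495 = $11,484.00
Research and drafting: 63.3 × $220 = $13,926.00
Trial work: 57.4 × $730 = $41,902.00
Motion practice: 40.3 × $495 = $19,948.50
Subtotal: $11,484.00 + $13,926.00 + $41,902.00 + $19,948.50 = $87,260.50
Travel: 24.6 × $205 = $5,043.00
Total: $87,260.50 + $5,043.00 = $92,303.50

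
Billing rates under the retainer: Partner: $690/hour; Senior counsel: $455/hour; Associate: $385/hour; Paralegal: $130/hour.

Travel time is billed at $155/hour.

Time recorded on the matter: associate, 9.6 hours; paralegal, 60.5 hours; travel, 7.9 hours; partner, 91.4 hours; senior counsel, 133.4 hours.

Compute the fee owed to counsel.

Partner: 91.4 × $690 = $63,066.00
Senior counsel: 133.4 × $455 = $60,697.00
Associate: 9.6 × $385 = $3,696.00
Paralegal: 60.5 × $130 = $7,865.00
Subtotal: $63,066.00 + $60,697.00 + $3,696.00 + $7,865.00 = $135,324.00
Travel: 7.9 × $155 = $1,224.50
Total: $135,324.00 + $1,224.50 = $136,548.50

$136,548.50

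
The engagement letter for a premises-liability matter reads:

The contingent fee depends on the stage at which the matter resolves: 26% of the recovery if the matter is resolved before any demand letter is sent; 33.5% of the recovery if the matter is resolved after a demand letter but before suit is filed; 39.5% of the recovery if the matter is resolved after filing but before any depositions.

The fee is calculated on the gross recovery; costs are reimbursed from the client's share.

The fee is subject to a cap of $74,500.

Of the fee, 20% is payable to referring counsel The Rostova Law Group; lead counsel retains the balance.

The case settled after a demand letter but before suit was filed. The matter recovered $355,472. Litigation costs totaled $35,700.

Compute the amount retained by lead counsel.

Fee base is the gross recovery, $355,472; costs are reimbursed separately.
The matter settled after a demand letter but before suit was filed, so the 33.5% rate applies.
$355,472 × 33.5% = $119,083.12
$119,083.12 exceeds the $74,500 cap, so the fee is capped at $74,500.00.
Referral share: 20% of $74,500.00 = $14,900.00; lead counsel retains $74,500.00 − $14,900.00 = $59,600.00.

$59,600.00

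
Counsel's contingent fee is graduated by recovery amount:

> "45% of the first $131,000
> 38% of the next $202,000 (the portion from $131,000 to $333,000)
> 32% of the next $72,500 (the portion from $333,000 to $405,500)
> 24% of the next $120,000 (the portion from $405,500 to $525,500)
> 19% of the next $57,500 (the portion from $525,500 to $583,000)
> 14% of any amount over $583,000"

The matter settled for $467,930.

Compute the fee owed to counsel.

First $131,000 at 45% = $58,950.00
Next $202,000 at 38% = $76,760.00
Next $72,500 at 32% = $23,200.00
Remaining $62,430 at 24% = $14,983.20
Fee: $58,950.00 + $76,760.00 + $23,200.00 + $14,983.20 = $173,893.20

$173,893.20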